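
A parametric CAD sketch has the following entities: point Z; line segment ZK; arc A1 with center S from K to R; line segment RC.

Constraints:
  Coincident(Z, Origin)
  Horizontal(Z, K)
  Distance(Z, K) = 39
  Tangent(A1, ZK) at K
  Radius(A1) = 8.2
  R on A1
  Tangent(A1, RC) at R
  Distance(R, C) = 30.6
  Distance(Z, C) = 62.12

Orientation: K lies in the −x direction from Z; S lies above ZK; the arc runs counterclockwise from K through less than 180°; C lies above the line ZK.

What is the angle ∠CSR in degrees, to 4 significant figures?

75.00°

Z is at the origin; ZK is horizontal with |ZK| = 39.0 and K on the −x side, so K = (-39.00, 0.000). Tangency of A1 to ZK means the radius SK is perpendicular to ZK, so S = K + (0, 8.2) = (-39.00, 8.200). Since SR ⟂ RC (tangency), |SC| = √(8.2² + 30.6²) = 31.68 regardless of where R sits on A1. So C lies on both circle(Z, 62.12) and circle(S, 31.68); the above-ZK intersection is C = (-48.92, 38.29). R is the foot of the tangent from C: R = (-32.14, 12.70).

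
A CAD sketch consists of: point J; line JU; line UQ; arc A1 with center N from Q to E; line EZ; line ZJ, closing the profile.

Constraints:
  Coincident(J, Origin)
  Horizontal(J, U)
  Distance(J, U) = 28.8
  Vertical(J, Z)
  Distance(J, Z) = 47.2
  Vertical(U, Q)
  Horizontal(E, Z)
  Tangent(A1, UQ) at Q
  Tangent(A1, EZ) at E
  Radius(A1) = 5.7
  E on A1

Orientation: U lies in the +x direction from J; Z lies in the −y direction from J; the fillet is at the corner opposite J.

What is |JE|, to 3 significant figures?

52.5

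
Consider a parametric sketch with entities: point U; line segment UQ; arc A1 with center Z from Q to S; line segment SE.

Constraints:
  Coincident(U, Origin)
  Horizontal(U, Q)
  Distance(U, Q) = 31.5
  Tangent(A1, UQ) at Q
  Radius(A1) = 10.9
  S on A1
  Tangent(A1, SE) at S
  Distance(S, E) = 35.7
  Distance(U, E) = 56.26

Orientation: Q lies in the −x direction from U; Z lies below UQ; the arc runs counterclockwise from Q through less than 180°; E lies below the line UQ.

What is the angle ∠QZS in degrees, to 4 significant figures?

110.7°

Checks: |ZS| = 10.90 ✓; ∠(ZS, SE) = 90.00° ✓; |SE| = 35.70 ✓; |UE| = 56.26 ✓.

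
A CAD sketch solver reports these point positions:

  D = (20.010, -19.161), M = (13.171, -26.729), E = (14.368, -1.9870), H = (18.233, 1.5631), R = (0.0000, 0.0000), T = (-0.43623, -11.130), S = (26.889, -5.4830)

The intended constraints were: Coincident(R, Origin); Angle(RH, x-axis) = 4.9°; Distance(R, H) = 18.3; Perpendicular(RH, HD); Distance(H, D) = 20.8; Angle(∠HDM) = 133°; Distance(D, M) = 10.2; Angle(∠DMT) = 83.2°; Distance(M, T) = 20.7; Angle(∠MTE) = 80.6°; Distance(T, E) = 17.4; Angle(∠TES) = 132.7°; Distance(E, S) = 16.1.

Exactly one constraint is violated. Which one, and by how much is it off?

Distance(E, S) = 16.1 — off by 3.10.

R = (0.00, 0.00) ✓; RH at 4.900° ✓; |RH| = 18.30 ✓; ∠(RH, HD) = 90.00° ✓; |HD| = 20.80 ✓; ∠HDM = 133.0° ✓; |DM| = 10.20 ✓; ∠DMT = 83.20° ✓; |MT| = 20.70 ✓; ∠MTE = 80.60° ✓; |TE| = 17.40 ✓; ∠TES = 132.7° ✓; |ES| = 13.00 ✗.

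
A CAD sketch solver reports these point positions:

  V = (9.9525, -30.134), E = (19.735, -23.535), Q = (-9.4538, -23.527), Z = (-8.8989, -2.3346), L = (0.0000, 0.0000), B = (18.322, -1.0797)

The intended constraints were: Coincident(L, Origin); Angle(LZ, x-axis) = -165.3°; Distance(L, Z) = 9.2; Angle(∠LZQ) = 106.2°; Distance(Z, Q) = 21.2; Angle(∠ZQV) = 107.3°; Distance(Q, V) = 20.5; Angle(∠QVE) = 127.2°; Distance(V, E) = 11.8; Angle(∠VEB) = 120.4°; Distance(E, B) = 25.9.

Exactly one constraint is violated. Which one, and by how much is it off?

Distance(E, B) = 25.9 — off by 3.40.

L = (0.00, 0.00) ✓; LZ at -165.3° ✓; |LZ| = 9.200 ✓; ∠LZQ = 106.2° ✓; |ZQ| = 21.20 ✓; ∠ZQV = 107.3° ✓; |QV| = 20.50 ✓; ∠QVE = 127.2° ✓; |VE| = 11.80 ✓; ∠VEB = 120.4° ✓; |EB| = 22.50 ✗.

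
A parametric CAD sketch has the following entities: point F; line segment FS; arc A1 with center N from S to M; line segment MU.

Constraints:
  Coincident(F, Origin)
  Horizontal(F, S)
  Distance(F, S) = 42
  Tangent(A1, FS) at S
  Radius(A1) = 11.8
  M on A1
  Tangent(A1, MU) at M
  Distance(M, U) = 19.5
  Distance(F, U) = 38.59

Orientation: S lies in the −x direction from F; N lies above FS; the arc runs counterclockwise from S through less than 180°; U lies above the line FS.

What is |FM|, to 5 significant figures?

31.851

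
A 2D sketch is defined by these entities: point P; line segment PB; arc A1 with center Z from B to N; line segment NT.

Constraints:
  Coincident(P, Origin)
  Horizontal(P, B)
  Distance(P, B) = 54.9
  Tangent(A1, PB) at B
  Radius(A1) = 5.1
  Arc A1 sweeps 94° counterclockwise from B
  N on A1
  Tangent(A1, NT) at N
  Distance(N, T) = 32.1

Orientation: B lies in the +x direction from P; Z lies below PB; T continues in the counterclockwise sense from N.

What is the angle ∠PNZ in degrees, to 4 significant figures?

169.7°

P is at the origin; P and B share the same y with |PB| = 54.9 and B on the +x side, so B = (54.90, 0.000). A1 meets PB tangentially, so ZB is at right angles to PB, so Z = B + (0, -5.1) = (54.90, -5.100). On A1, B sits at bearing 90° from Z; a 94° counterclockwise sweep puts N at bearing 184°, so N = Z + 5.1·(cos 184°, sin 184°) = (49.81, -5.456). Then cos ∠PNZ = NP·NZ / (|NP||NZ|), giving 169.7°.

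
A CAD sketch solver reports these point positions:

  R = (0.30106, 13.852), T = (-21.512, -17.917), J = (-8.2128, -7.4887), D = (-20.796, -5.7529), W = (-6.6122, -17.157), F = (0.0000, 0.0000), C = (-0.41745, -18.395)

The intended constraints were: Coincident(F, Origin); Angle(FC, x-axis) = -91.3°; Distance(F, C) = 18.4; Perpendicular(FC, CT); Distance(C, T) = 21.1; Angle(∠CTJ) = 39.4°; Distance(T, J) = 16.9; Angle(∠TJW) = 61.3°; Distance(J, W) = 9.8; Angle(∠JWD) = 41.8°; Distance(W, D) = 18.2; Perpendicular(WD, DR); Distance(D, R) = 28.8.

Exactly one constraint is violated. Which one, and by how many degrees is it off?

Perpendicular(WD, DR) — off by 8.30°.

F = (0.00, 0.00) ✓; FC at -91.30° ✓; |FC| = 18.40 ✓; ∠(FC, CT) = 90.00° ✓; |CT| = 21.10 ✓; ∠CTJ = 39.40° ✓; |TJ| = 16.90 ✓; ∠TJW = 61.30° ✓; |JW| = 9.800 ✓; ∠JWD = 41.80° ✓; |WD| = 18.20 ✓; ∠(WD, DR) = 98.30° ✗; |DR| = 28.80 ✓.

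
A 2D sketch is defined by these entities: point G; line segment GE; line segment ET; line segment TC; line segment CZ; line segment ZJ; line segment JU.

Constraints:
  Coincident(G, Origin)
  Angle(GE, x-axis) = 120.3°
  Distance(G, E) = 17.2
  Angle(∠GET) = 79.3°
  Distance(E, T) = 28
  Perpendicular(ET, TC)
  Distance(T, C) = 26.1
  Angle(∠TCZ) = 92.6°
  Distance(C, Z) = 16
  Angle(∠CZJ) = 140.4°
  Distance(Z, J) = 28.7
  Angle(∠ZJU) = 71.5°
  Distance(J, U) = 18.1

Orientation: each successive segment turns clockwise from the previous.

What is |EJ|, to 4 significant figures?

14.50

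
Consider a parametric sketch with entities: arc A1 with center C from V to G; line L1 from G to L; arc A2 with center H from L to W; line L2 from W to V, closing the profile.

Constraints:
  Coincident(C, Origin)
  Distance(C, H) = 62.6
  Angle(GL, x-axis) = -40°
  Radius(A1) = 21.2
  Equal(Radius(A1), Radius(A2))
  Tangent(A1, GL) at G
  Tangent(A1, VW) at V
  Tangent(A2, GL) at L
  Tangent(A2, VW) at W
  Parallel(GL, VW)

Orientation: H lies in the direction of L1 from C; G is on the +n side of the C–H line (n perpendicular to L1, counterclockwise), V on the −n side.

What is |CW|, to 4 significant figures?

66.09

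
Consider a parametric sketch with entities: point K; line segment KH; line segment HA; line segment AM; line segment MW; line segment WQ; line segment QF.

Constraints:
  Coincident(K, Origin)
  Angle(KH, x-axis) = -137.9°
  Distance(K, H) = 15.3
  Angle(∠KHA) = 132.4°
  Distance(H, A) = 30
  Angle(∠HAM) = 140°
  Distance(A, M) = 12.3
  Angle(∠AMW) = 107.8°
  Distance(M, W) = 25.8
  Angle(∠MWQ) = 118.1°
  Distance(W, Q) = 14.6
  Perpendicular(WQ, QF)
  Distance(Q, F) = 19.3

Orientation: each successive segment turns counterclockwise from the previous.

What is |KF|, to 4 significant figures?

23.65

∠MWQ = 118.1° gives WQ at 83.80° from the x-axis; with |WQ| = 14.6, Q = (21.86, -25.58). The perpendicularity gives QF at right angles to WQ, so QF runs at 173.8°; with |QF| = 19.3, F = (2.675, -23.50). Then |KF| = |F − K| = 23.65.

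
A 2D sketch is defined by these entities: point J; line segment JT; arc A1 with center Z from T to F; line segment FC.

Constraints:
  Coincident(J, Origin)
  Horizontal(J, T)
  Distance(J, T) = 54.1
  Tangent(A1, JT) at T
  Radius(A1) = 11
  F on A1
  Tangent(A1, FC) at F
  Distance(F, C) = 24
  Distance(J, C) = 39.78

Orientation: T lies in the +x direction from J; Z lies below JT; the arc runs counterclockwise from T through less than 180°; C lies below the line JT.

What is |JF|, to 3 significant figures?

45.3

Checks: J = (0.00, 0.00) ✓; |ZF| = 11.00 ✓; ∠(ZF, FC) = 90.00° ✓; |FC| = 24.00 ✓; |JC| = 39.78 ✓.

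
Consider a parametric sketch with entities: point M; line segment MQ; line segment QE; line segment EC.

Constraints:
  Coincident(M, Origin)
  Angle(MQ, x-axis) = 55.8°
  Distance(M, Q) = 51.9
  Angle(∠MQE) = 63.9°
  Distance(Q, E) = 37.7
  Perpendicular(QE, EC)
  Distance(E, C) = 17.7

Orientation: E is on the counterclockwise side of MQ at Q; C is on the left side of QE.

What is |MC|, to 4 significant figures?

32.51

∠MQE = 63.9°, so QE runs at 55.8° + (180° − 63.9°) = 171.9° from the x-axis; with |QE| = 37.7, E = Q + 37.7·(cos 171.9°, sin 171.9°) = (-8.152, 48.24). QE ⟂ EC; with |EC| = 17.7 on the left of QE, C = E + 17.7·(-0.1409, -0.9900) = (-10.65, 30.71). Then |MC| = |C − M| = 32.51.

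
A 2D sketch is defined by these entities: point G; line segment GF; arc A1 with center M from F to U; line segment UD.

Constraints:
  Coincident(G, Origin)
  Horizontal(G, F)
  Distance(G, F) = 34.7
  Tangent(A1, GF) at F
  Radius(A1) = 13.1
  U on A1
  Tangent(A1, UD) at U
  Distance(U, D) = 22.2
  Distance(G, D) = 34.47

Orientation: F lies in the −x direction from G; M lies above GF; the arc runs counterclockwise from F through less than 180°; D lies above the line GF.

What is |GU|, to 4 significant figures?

24.04

Checks: |GF| = 34.70 ✓; |MU| = 13.10 ✓; ∠(MU, UD) = 90.00° ✓; |UD| = 22.20 ✓; |GD| = 34.47 ✓.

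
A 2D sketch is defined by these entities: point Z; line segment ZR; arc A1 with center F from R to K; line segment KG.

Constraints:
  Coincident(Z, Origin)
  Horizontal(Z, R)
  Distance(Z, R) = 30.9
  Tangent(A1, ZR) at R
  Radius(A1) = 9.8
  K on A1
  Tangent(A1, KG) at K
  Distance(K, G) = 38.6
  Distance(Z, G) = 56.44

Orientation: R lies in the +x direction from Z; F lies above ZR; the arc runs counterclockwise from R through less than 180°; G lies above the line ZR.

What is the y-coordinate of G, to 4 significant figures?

49.45

Z is at the origin; Z and R share the same y with |ZR| = 30.9 and R on the +x side, so R = (30.90, 0.000). The tangent condition forces FR to be normal to ZR, so F = R + (0, 9.8) = (30.90, 9.800). Since FK ⟂ KG (tangency), |FG| = √(9.8² + 38.6²) = 39.82 regardless of where K sits on A1. So G lies on both circle(Z, 56.44) and circle(F, 39.82); the above-ZR intersection is G = (27.20, 49.45). K is the foot of the tangent from G: K = (40.13, 13.08).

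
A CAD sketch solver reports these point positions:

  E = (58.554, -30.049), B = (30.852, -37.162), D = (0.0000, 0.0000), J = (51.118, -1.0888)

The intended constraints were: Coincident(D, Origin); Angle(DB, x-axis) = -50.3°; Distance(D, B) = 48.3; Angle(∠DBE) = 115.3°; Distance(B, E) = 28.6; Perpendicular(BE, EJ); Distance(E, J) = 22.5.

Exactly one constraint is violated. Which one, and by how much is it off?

Distance(E, J) = 22.5 — off by 7.40.

D = (0.00, 0.00) ✓; DB at -50.30° ✓; |DB| = 48.30 ✓; ∠DBE = 115.3° ✓; |BE| = 28.60 ✓; ∠(BE, EJ) = 90.00° ✓; |EJ| = 29.90 ✗.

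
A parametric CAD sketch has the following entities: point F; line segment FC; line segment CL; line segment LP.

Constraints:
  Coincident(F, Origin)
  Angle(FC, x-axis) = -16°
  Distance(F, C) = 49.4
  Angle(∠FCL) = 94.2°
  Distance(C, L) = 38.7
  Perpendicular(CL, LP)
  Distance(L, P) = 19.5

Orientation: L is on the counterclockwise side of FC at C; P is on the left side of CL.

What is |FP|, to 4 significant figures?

51.74

F is at the origin; FC runs at -16.0° with length 49.4, so C = 49.4·(cos -16.0°, sin -16.0°) = (47.49, -13.62). ∠FCL = 94.2°, so CL runs at -16.0° + (180° − 94.2°) = 69.80° from the x-axis; with |CL| = 38.7, L = C + 38.7·(cos 69.80°, sin 69.80°) = (60.85, 22.70). CL is perpendicular to LP; with |LP| = 19.5 on the left of CL, P = L + 19.5·(-0.9385, 0.3453) = (42.55, 29.44). Then |FP| = |P − F| = 51.74.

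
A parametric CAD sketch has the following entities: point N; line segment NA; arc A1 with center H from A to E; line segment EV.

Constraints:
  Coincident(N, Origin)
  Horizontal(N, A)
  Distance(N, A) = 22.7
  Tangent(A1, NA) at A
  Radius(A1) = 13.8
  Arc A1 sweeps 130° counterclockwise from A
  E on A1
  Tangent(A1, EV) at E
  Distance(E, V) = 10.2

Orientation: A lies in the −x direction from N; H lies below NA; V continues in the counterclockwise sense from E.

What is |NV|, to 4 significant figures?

40.53

N is at the origin; N and A share the same y with |NA| = 22.7 and A on the −x side, so A = (-22.70, 0.000). The tangent condition forces HA to be normal to NA, so H = A + (0, -13.8) = (-22.70, -13.80). On A1, A sits at bearing 90° from H; a 130° counterclockwise sweep puts E at bearing 220°, so E = H + 13.8·(cos 220°, sin 220°) = (-33.27, -22.67). Since A1 is tangent to EV there, HE ⟂ EV, so EV runs along (−sin 220°, cos 220°); with |EV| = 10.2, V = (-26.71, -30.48). Then |NV| = |V − N| = 40.53.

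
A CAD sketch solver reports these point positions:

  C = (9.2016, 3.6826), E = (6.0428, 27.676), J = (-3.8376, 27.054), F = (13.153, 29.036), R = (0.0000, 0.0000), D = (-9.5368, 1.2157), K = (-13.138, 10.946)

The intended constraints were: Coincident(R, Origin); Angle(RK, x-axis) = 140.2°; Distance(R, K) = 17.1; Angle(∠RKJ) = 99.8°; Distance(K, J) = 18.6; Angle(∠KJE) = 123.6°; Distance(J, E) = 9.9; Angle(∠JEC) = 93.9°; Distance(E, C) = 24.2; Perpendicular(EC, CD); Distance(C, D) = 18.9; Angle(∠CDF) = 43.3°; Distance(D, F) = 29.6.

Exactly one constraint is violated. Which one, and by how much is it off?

Distance(D, F) = 29.6 — off by 6.30.

R = (0.00, 0.00) ✓; RK at 140.2° ✓; |RK| = 17.10 ✓; ∠RKJ = 99.80° ✓; |KJ| = 18.60 ✓; ∠KJE = 123.6° ✓; |JE| = 9.900 ✓; ∠JEC = 93.90° ✓; |EC| = 24.20 ✓; ∠(EC, CD) = 90.00° ✓; |CD| = 18.90 ✓; ∠CDF = 43.30° ✓; |DF| = 35.90 ✗.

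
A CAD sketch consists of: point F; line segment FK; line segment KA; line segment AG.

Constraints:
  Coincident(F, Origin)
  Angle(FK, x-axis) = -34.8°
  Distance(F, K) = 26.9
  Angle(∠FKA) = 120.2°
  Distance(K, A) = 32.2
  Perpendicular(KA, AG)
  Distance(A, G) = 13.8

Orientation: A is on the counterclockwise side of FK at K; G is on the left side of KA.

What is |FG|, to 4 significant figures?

46.70

F is at the origin; FK runs at -34.8° with length 26.9, so K = 26.9·(cos -34.8°, sin -34.8°) = (22.09, -15.35). ∠FKA = 120.2°, so KA runs at -34.8° + (180° − 120.2°) = 25.00° from the x-axis; with |KA| = 32.2, A = K + 32.2·(cos 25.00°, sin 25.00°) = (51.27, -1.744). KA ⟂ AG; with |AG| = 13.8 on the left of KA, G = A + 13.8·(-0.4226, 0.9063) = (45.44, 10.76). Then |FG| = |G − F| = 46.70.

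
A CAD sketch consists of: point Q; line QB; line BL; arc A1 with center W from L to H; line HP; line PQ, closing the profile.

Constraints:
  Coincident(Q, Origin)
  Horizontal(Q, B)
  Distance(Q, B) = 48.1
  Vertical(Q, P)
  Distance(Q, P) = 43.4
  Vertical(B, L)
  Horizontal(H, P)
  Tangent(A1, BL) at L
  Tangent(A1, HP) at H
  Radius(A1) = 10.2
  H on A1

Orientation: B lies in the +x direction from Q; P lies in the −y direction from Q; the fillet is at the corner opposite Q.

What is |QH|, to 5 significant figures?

57.619

Q is at the origin; Q and B share the same y with |QB| = 48.1 and B on the +x side, so B = (48.100, 0.0000). QP is vertical with |QP| = 43.4 and P on the −y side, so P = (0.0000, -43.400). The virtual corner opposite Q is at (48.100, -43.400). A1 meets BL tangentially, so WL is at right angles to BL and since A1 is tangent to HP there, WH ⟂ HP, with radius 10.2, so the center W sits 10.2 in from both sides at W = (37.900, -33.200). That places the tangent points at L = (48.100, -33.200) on BL and H = (37.900, -43.400) on HP. Then |QH| = |H − Q| = 57.619.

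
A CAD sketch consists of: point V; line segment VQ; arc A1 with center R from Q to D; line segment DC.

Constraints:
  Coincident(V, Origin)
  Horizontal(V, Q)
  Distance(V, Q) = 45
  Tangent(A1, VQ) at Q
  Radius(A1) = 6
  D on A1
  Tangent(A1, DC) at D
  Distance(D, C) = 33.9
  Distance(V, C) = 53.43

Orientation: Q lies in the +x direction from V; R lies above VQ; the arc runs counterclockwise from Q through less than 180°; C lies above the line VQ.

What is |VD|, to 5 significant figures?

51.160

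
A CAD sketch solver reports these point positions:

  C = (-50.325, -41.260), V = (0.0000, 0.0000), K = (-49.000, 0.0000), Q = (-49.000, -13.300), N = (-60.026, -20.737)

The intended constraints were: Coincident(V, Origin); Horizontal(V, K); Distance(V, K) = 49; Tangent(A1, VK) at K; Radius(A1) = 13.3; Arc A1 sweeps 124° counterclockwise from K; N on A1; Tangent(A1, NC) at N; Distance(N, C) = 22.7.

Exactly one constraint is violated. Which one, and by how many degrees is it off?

Tangent(A1, NC) at N — off by 8.70°.

V = (0.00, 0.00) ✓; V.y = 0.00, K.y = 0.00 ✓; |VK| = 49.00 ✓; ∠(QK, KV) = 90.00° ✓; |QK| = 13.30 ✓; bearing(Q→N) − bearing(Q→K) = 124.0° ✓; |QN| = 13.30 ✓; ∠(QN, NC) = 98.70° ✗; |NC| = 22.70 ✓.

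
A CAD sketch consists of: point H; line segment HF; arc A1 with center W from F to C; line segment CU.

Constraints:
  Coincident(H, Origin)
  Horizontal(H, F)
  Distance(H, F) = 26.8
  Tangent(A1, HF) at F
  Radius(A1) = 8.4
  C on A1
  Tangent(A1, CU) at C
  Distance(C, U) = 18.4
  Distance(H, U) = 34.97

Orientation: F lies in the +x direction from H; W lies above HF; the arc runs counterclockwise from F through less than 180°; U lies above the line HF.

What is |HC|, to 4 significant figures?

35.96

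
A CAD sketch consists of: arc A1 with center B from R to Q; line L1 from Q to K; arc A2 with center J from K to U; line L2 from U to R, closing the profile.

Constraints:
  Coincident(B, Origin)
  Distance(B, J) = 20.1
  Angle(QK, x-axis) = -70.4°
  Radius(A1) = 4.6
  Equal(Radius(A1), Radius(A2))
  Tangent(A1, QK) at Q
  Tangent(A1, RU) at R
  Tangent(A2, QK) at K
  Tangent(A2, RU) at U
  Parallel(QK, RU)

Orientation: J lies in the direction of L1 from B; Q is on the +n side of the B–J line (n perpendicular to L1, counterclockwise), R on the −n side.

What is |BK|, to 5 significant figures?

20.620

The slot axis is L1's direction at -70.4°, so u = (cos -70.4°, sin -70.4°) = (0.33545, -0.94206) and n = (−sin -70.4°, cos -70.4°) = (0.94206, 0.33545). B is at the origin and J lies 20.1 along u from B, so J = 20.1·u = (6.7426, -18.935). Tangency of A1 to both parallel lines with radius 4.6 puts Q and R at B ± 4.6·n: Q = (4.3335, 1.5431), R = (-4.3335, -1.5431). Equal radii place K and U the same way about J: K = J + 4.6·n = (11.076, -17.392), U = J − 4.6·n = (2.4091, -20.478). Then |BK| = |K − B| = 20.620.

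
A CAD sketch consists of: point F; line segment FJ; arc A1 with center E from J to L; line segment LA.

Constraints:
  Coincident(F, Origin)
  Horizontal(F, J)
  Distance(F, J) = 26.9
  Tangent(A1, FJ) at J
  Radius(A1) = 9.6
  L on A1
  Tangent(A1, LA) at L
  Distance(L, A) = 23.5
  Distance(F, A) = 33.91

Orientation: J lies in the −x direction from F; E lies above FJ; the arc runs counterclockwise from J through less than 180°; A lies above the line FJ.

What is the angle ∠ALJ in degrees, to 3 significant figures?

140°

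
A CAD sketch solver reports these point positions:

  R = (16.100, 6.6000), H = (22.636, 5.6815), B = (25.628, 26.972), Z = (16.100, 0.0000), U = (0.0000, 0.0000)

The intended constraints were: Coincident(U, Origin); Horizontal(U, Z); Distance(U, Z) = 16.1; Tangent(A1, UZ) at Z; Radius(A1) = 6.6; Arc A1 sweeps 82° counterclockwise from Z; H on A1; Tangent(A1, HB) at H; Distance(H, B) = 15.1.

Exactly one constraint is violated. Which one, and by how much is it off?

Distance(H, B) = 15.1 — off by 6.40.

U = (0.00, 0.00) ✓; U.y = 0.00, Z.y = 0.00 ✓; |UZ| = 16.10 ✓; ∠(RZ, ZU) = 90.00° ✓; |RZ| = 6.600 ✓; bearing(R→H) − bearing(R→Z) = 82.00° ✓; |RH| = 6.600 ✓; ∠(RH, HB) = 90.00° ✓; |HB| = 21.50 ✗.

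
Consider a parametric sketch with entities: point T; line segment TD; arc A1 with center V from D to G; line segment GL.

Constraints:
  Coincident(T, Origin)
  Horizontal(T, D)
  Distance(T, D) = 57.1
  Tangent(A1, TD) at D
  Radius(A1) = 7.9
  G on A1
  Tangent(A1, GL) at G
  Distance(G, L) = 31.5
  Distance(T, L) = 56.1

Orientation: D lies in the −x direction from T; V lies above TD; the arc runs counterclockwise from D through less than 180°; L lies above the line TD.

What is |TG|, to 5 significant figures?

49.780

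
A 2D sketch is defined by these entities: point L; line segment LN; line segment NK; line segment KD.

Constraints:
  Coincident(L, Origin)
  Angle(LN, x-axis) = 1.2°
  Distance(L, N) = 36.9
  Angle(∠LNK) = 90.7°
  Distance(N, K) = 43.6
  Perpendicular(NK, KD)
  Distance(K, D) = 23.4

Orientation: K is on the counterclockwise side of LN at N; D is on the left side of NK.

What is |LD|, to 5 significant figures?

46.072

∠LNK = 90.7°, so NK runs at 1.2° + (180° − 90.7°) = 90.500° from the x-axis; with |NK| = 43.6, K = N + 43.6·(cos 90.500°, sin 90.500°) = (36.511, 44.371). NK ⟂ KD; with |KD| = 23.4 on the left of NK, D = K + 23.4·(-0.99996, -0.0087265) = (13.112, 44.167). Then |LD| = |D − L| = 46.072.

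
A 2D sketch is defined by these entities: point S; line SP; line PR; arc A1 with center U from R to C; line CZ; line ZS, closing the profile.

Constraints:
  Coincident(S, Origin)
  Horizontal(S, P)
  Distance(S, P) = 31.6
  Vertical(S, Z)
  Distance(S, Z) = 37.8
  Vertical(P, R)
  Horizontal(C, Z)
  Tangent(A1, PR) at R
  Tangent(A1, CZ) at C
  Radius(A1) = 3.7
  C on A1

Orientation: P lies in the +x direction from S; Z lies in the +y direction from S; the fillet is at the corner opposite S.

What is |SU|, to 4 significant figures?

44.06

SZ is vertical with |SZ| = 37.8 and Z on the +y side, so Z = (0.000, 37.80). The virtual corner opposite S is at (31.60, 37.80). Tangency of A1 to PR means the radius UR is perpendicular to PR and the tangent condition forces UC to be normal to CZ, with radius 3.7, so the center U sits 3.7 in from both sides at U = (27.90, 34.10). Then |SU| = |U − S| = 44.06.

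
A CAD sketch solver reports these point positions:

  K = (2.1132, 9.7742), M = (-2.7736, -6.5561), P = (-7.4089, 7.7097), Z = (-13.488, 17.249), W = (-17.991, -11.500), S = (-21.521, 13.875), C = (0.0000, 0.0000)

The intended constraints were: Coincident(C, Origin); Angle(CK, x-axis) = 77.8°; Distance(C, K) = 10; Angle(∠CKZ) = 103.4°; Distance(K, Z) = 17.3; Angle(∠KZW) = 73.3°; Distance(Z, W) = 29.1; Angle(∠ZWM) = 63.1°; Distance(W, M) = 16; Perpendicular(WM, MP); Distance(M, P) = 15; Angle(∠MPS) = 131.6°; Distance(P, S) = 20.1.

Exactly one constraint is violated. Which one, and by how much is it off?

Distance(P, S) = 20.1 — off by 4.70.

C = (0.00, 0.00) ✓; CK at 77.80° ✓; |CK| = 10.00 ✓; ∠CKZ = 103.4° ✓; |KZ| = 17.30 ✓; ∠KZW = 73.30° ✓; |ZW| = 29.10 ✓; ∠ZWM = 63.10° ✓; |WM| = 16.00 ✓; ∠(WM, MP) = 90.00° ✓; |MP| = 15.00 ✓; ∠MPS = 131.6° ✓; |PS| = 15.40 ✗.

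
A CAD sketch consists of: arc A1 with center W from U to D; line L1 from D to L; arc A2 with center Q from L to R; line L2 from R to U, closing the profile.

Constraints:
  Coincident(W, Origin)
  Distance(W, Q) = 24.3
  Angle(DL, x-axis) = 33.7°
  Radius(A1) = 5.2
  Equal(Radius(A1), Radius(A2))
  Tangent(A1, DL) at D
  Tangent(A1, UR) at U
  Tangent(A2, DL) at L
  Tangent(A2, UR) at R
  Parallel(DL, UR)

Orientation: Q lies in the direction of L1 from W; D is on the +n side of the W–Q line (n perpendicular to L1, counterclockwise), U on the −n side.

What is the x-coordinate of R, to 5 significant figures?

23.102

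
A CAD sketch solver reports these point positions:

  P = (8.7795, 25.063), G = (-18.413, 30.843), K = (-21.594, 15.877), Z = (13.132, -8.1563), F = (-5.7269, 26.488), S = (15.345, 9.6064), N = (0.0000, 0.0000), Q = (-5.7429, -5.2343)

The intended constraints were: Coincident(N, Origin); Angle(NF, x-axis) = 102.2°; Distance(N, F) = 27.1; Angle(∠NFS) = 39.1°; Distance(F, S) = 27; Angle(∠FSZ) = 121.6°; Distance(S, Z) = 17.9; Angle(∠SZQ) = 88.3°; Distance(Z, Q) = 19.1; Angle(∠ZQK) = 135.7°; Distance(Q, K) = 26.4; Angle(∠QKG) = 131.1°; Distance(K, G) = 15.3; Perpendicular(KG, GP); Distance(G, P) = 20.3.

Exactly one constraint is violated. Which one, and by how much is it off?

Distance(G, P) = 20.3 — off by 7.50.

N = (0.00, 0.00) ✓; NF at 102.2° ✓; |NF| = 27.10 ✓; ∠NFS = 39.10° ✓; |FS| = 27.00 ✓; ∠FSZ = 121.6° ✓; |SZ| = 17.90 ✓; ∠SZQ = 88.30° ✓; |ZQ| = 19.10 ✓; ∠ZQK = 135.7° ✓; |QK| = 26.40 ✓; ∠QKG = 131.1° ✓; |KG| = 15.30 ✓; ∠(KG, GP) = 90.00° ✓; |GP| = 27.80 ✗.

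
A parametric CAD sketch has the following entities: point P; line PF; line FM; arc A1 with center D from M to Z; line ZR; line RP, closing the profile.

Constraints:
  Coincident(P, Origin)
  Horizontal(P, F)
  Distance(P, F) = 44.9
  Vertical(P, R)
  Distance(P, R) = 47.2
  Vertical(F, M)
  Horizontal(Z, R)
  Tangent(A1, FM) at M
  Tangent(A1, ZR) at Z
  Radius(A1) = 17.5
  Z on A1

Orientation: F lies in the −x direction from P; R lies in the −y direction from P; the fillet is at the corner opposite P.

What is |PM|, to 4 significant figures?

53.83

The virtual corner opposite P is at (-44.90, -47.20). A1 meets FM tangentially, so DM is at right angles to FM and tangency of A1 to ZR means the radius DZ is perpendicular to ZR, with radius 17.5, so the center D sits 17.5 in from both sides at D = (-27.40, -29.70). That places the tangent points at M = (-44.90, -29.70) on FM and Z = (-27.40, -47.20) on ZR. Then |PM| = |M − P| = 53.83.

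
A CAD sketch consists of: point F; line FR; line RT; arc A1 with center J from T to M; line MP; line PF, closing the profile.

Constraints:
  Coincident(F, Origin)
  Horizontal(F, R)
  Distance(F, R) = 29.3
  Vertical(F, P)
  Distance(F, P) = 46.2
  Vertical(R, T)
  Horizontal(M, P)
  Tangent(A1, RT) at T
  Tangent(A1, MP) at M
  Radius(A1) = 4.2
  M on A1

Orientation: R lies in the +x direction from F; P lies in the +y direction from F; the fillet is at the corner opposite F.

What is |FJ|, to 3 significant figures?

48.9

F is at the origin; FR is horizontal with |FR| = 29.3 and R on the +x side, so R = (29.3, 0.00). F and P share the same x with |FP| = 46.2 and P on the +y side, so P = (0.00, 46.2). The virtual corner opposite F is at (29.3, 46.2). A1 meets RT tangentially, so JT is at right angles to RT and A1 meets MP tangentially, so JM is at right angles to MP, with radius 4.2, so the center J sits 4.2 in from both sides at J = (25.1, 42.0). Then |FJ| = |J − F| = 48.9.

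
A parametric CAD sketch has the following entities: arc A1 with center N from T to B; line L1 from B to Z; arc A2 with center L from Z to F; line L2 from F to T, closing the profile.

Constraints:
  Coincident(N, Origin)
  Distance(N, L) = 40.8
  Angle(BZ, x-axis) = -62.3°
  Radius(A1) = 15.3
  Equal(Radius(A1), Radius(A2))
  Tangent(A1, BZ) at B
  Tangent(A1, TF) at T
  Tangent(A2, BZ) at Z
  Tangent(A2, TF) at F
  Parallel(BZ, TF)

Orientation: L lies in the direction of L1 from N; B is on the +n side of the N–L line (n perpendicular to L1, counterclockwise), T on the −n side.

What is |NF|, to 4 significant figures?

43.57

The slot axis is L1's direction at -62.3°, so u = (cos -62.3°, sin -62.3°) = (0.4648, -0.8854) and n = (−sin -62.3°, cos -62.3°) = (0.8854, 0.4648). N is at the origin and L lies 40.8 along u from N, so L = 40.8·u = (18.97, -36.12). Tangency of A1 to both parallel lines with radius 15.3 puts B and T at N ± 15.3·n: B = (13.55, 7.112), T = (-13.55, -7.112). Equal radii place Z and F the same way about L: Z = L + 15.3·n = (32.51, -29.01), F = L − 15.3·n = (5.419, -43.24). Then |NF| = |F − N| = 43.57.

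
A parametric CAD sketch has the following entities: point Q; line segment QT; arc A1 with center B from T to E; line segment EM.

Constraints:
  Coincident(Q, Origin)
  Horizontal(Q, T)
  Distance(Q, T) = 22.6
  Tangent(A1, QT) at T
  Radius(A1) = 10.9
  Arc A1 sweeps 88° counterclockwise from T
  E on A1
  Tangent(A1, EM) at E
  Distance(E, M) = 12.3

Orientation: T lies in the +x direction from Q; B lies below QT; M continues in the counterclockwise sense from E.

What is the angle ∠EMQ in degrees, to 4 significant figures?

28.31°

On A1, T sits at bearing 90° from B; an 88° counterclockwise sweep puts E at bearing 178°, so E = B + 10.9·(cos 178°, sin 178°) = (11.71, -10.52). A1 meets EM tangentially, so BE is at right angles to EM, so EM runs along (−sin 178°, cos 178°); with |EM| = 12.3, M = (11.28, -22.81). Then cos ∠EMQ = ME·MQ / (|ME||MQ|), giving 28.31°.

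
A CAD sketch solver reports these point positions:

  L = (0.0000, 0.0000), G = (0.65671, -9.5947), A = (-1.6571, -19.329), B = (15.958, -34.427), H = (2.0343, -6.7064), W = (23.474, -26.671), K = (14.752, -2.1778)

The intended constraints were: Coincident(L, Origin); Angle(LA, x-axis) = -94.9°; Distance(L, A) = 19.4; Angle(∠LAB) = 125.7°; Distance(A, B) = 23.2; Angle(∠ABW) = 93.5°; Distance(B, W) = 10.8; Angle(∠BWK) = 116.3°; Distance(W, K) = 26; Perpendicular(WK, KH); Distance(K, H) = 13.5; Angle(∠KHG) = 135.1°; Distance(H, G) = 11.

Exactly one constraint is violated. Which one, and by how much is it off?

Distance(H, G) = 11 — off by 7.80.

L = (0.00, 0.00) ✓; LA at -94.90° ✓; |LA| = 19.40 ✓; ∠LAB = 125.7° ✓; |AB| = 23.20 ✓; ∠ABW = 93.50° ✓; |BW| = 10.80 ✓; ∠BWK = 116.3° ✓; |WK| = 26.00 ✓; ∠(WK, KH) = 90.00° ✓; |KH| = 13.50 ✓; ∠KHG = 135.1° ✓; |HG| = 3.200 ✗.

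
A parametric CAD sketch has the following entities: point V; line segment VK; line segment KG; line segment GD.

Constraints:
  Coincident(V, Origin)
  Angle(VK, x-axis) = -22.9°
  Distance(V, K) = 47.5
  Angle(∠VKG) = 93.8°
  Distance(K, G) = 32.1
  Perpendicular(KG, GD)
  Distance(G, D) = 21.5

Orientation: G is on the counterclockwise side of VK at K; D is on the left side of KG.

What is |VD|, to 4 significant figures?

43.74

∠VKG = 93.8°, so KG runs at -22.9° + (180° − 93.8°) = 63.30° from the x-axis; with |KG| = 32.1, G = K + 32.1·(cos 63.30°, sin 63.30°) = (58.18, 10.19). KG ⟂ GD; with |GD| = 21.5 on the left of KG, D = G + 21.5·(-0.8934, 0.4493) = (38.97, 19.85). Then |VD| = |D − V| = 43.74.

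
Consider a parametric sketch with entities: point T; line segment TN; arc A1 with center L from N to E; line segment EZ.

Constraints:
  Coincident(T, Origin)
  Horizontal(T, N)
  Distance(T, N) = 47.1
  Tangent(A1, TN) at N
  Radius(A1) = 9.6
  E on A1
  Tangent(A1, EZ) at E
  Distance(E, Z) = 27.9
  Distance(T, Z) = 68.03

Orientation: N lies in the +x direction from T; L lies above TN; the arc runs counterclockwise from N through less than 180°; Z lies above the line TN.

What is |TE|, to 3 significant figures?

57.5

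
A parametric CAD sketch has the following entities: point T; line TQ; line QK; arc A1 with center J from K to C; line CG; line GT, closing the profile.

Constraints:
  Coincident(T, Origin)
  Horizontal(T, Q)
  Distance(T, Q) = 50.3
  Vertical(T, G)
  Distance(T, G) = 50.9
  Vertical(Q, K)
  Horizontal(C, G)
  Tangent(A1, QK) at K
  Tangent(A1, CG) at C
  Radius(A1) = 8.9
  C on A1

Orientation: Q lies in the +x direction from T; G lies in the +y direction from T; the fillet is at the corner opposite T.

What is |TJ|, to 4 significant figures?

58.97

T and G share the same x with |TG| = 50.9 and G on the +y side, so G = (0.000, 50.90). The virtual corner opposite T is at (50.30, 50.90). Tangency of A1 to QK means the radius JK is perpendicular to QK and A1 meets CG tangentially, so JC is at right angles to CG, with radius 8.9, so the center J sits 8.9 in from both sides at J = (41.40, 42.00). Then |TJ| = |J − T| = 58.97.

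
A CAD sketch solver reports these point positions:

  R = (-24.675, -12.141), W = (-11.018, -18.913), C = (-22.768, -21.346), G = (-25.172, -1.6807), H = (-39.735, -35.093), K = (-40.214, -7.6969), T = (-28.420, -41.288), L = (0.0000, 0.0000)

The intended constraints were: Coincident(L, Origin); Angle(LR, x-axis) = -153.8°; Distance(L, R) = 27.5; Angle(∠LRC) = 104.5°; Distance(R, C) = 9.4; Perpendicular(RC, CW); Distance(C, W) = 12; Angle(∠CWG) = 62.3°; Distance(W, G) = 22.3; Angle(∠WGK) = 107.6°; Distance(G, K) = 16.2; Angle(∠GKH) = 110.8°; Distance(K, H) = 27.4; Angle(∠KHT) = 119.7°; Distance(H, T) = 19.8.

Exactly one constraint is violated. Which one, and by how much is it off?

Distance(H, T) = 19.8 — off by 6.90.

L = (0.00, 0.00) ✓; LR at -153.8° ✓; |LR| = 27.50 ✓; ∠LRC = 104.5° ✓; |RC| = 9.400 ✓; ∠(RC, CW) = 89.99° ✓; |CW| = 12.00 ✓; ∠CWG = 62.30° ✓; |WG| = 22.30 ✓; ∠WGK = 107.6° ✓; |GK| = 16.20 ✓; ∠GKH = 110.8° ✓; |KH| = 27.40 ✓; ∠KHT = 119.7° ✓; |HT| = 12.90 ✗.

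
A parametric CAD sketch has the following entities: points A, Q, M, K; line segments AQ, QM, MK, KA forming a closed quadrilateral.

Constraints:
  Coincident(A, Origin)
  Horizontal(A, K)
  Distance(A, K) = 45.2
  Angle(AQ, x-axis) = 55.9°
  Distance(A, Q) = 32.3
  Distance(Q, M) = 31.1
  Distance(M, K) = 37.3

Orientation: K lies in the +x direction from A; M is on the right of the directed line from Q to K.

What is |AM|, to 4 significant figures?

8.427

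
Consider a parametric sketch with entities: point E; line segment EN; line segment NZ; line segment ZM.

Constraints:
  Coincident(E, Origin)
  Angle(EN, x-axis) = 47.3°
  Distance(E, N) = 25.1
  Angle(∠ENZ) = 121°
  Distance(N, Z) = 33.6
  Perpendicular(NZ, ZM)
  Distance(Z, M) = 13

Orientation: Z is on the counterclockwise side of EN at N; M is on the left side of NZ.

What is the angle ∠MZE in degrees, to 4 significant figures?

65.18°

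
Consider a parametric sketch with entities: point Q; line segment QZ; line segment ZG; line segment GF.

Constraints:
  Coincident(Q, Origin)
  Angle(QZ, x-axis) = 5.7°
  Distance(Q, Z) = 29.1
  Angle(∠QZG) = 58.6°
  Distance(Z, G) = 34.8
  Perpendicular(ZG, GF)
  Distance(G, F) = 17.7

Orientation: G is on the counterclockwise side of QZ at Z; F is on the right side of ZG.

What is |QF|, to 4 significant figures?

46.85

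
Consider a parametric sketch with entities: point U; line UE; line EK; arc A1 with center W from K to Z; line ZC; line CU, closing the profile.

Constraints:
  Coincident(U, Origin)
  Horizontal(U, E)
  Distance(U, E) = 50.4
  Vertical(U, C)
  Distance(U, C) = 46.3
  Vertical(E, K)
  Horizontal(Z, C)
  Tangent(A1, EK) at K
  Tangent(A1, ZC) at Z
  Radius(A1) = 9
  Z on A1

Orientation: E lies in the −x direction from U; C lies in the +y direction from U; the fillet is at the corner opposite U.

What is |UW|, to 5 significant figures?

55.725

U is at the origin; U and E share the same y with |UE| = 50.4 and E on the −x side, so E = (-50.400, 0.0000). U and C share the same x with |UC| = 46.3 and C on the +y side, so C = (0.0000, 46.300). The virtual corner opposite U is at (-50.400, 46.300). A1 meets EK tangentially, so WK is at right angles to EK and A1 meets ZC tangentially, so WZ is at right angles to ZC, with radius 9.0, so the center W sits 9.0 in from both sides at W = (-41.400, 37.300). Then |UW| = |W − U| = 55.725.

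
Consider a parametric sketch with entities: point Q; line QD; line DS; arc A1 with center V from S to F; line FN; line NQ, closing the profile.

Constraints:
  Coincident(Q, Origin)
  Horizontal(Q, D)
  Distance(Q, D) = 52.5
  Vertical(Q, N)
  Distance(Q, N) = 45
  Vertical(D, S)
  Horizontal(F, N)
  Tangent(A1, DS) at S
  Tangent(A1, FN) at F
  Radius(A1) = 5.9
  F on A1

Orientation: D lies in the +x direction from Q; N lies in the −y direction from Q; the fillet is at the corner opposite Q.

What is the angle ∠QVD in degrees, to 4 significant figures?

58.58°

Q is at the origin; QD is horizontal with |QD| = 52.5 and D on the +x side, so D = (52.50, 0.000). QN is vertical with |QN| = 45.0 and N on the −y side, so N = (0.000, -45.00). The virtual corner opposite Q is at (52.50, -45.00). The tangent condition forces VS to be normal to DS and A1 meets FN tangentially, so VF is at right angles to FN, with radius 5.9, so the center V sits 5.9 in from both sides at V = (46.60, -39.10). Then cos ∠QVD = VQ·VD / (|VQ||VD|), giving 58.58°.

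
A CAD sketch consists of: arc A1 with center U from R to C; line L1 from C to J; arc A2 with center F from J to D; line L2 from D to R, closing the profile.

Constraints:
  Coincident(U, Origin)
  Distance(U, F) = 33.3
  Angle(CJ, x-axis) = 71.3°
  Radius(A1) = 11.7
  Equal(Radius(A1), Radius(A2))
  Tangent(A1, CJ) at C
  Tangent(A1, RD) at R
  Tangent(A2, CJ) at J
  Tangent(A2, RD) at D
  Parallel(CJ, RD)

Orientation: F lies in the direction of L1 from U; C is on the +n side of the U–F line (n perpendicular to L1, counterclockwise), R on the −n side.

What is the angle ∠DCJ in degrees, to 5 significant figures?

35.096°

The slot axis is L1's direction at 71.3°, so u = (cos 71.3°, sin 71.3°) = (0.32061, 0.94721) and n = (−sin 71.3°, cos 71.3°) = (-0.94721, 0.32061). U is at the origin and F lies 33.3 along u from U, so F = 33.3·u = (10.676, 31.542). Tangency of A1 to both parallel lines with radius 11.7 puts C and R at U ± 11.7·n: C = (-11.082, 3.7512), R = (11.082, -3.7512). Equal radii place J and D the same way about F: J = F + 11.7·n = (-0.40595, 35.293), D = F − 11.7·n = (21.759, 27.791). Then cos ∠DCJ = CD·CJ / (|CD||CJ|), giving 35.096°.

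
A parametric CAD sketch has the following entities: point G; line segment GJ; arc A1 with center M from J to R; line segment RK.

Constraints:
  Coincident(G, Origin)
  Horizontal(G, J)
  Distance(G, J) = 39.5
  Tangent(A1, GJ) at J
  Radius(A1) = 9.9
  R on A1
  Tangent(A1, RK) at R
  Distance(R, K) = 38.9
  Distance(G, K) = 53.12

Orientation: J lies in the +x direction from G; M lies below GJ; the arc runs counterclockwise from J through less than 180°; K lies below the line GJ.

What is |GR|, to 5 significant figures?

30.903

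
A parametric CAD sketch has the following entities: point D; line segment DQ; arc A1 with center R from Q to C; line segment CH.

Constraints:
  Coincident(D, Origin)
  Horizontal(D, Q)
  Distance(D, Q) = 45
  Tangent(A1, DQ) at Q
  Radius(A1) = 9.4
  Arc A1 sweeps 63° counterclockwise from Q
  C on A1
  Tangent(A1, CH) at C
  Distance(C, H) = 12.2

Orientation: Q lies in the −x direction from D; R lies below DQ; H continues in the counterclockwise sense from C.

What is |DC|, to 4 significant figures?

53.62

D is at the origin; D and Q share the same y with |DQ| = 45.0 and Q on the −x side, so Q = (-45.00, 0.000). Since A1 is tangent to DQ there, RQ ⟂ DQ, so R = Q + (0, -9.4) = (-45.00, -9.400). On A1, Q sits at bearing 90° from R; a 63° counterclockwise sweep puts C at bearing 153°, so C = R + 9.4·(cos 153°, sin 153°) = (-53.38, -5.132). Then |DC| = |C − D| = 53.62.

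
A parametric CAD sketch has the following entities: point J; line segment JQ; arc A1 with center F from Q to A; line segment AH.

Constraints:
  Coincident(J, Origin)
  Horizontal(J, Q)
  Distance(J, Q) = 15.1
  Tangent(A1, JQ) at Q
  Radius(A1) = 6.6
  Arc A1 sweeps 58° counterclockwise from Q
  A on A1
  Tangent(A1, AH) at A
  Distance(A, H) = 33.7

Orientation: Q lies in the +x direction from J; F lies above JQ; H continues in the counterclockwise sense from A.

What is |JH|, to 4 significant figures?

49.90

On A1, Q sits at bearing -90° from F; a 58° counterclockwise sweep puts A at bearing -32°, so A = F + 6.6·(cos -32°, sin -32°) = (20.70, 3.103). Since A1 is tangent to AH there, FA ⟂ AH, so AH runs along (−sin -32°, cos -32°); with |AH| = 33.7, H = (38.56, 31.68). Then |JH| = |H − J| = 49.90.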